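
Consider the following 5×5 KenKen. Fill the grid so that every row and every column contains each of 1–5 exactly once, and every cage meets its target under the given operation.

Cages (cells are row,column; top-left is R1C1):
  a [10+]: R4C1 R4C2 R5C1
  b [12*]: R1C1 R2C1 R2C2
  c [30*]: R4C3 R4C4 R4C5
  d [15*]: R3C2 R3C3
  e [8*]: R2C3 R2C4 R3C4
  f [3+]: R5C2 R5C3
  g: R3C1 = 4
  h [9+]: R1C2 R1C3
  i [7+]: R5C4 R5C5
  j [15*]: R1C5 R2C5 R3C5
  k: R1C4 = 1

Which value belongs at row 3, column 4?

Cage k is given, so R1C4 = 1.
Cage g is given, which forces R3C1 = 4.
Row 3 already has 4, so R3C4 = 2.
Cage e has product 8, so R2C3 = 1.
Column 4 now contains 2, which forces R2C4 = 4.
Column 3 already has 1, leaving R5C3 = 2.
The 3 cells of cage b must have product 12; hence R1C1 = 2.
Row 2 now contains 1; hence R2C1 = 3.
Row 2 already has 4; hence R2C2 = 2.
Row 2 already has 3, so R2C5 = 5.
Cage j needs product 15, which forces R3C5 = 1.
The 3 cells of cage c must have product 30; hence R4C5 = 2.
Row 5 now contains 2, leaving R5C2 = 1.
Cage i's pair has sum 7, which forces R5C4 = 3.
Cage i's pair has sum 7, which forces R5C5 = 4.
Column 5 already has 5; hence R1C5 = 3.
Cage a needs sum 10, so R4C1 = 1.
The 3 cells of cage a must have sum 10, which forces R4C2 = 4.
The 3 cells of cage c must have product 30; hence R4C3 = 3.
Column 4 already has 3, which forces R4C4 = 5.
Row 5 now contains 1, which forces R5C1 = 5.
Column 2 now contains 4, so R1C2 = 5.
The two cells of cage h must have sum 9; hence R1C3 = 4.
The two cells of cage d must have product 15, so R3C2 = 3.
Column 3 already has 3, so R3C3 = 5.
Completed grid: 2 5 4 1 3 / 3 2 1 4 5 / 4 3 5 2 1 / 1 4 3 5 2 / 5 1 2 3 4.

2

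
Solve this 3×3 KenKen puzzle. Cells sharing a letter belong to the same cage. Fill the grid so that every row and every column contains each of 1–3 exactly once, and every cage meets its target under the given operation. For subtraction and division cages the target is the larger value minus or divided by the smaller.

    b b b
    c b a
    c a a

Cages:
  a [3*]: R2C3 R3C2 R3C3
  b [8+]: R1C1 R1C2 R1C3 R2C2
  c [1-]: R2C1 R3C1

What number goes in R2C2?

The 4 cells of cage b must have sum 8, so R2C2 = 2.
Cage a needs product 3, leaving R2C3 = 1.
The 3 cells of cage a must have product 3; hence R3C2 = 1.
Cage a needs product 3; hence R3C3 = 3.
Cage b needs sum 8, so R1C1 = 1.
1 is placed in column 2; hence R1C2 = 3.
Column 3 already has 3, leaving R1C3 = 2.
Row 2 now contains 1; hence R2C1 = 3.
3 is placed in row 3, leaving R3C1 = 2.
Completed grid: 1 3 2 / 3 2 1 / 2 1 3.

2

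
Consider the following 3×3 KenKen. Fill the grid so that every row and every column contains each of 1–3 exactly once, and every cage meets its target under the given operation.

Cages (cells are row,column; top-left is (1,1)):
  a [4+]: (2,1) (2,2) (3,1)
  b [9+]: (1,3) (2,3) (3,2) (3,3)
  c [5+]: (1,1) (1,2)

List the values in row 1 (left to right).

Cage a has sum 4, which forces (2,1) = 2.
Cage a needs sum 4; hence (2,2) = 1.
1 is placed in row 2, which forces (2,3) = 3.
Cage a has sum 4, leaving (3,1) = 1.
Cage b has sum 9, leaving (3,2) = 3.
Row 3 now contains 1, so (3,3) = 2.
Column 1 now contains 2, leaving (1,1) = 3.
Column 2 now contains 3, so (1,2) = 2.
2 is placed in column 3, leaving (1,3) = 1.
Filled in: 3 2 1 / 2 1 3 / 1 3 2.

3 2 1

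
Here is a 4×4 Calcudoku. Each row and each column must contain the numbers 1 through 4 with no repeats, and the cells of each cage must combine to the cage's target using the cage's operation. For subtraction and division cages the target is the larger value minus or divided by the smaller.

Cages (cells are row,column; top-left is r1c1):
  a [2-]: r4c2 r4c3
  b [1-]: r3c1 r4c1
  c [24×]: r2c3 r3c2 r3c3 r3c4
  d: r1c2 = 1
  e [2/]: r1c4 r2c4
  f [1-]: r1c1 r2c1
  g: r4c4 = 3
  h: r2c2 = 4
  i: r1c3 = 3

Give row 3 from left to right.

Cage d is given, so r1c2 = 1.
I is a freebie, leaving r1c3 = 3.
Cage h is a single given cell, leaving r2c2 = 4.
G is a freebie, leaving r4c4 = 3.
The 4 cells of cage c must have product 24, leaving r3c2 = 3.
Row 4 now contains 3, leaving r4c2 = 2.
Cage a's pair has difference 2; hence r4c3 = 4.
Cage b needs two cells with difference 1, leaving r3c1 = 2.
Row 3 already has 2, leaving r3c3 = 1.
The 4 cells of cage c must have product 24, which forces r3c4 = 4.
4 is placed in row 4, so r4c1 = 1.
2 is placed in column 1, so r1c1 = 4.
4 is placed in column 4, which forces r1c4 = 2.
1 is placed in column 1, leaving r2c1 = 3.
Column 3 now contains 1, which forces r2c3 = 2.
Cage e needs two cells with quotient 2; hence r2c4 = 1.
Filled in: 4 1 3 2 / 3 4 2 1 / 2 3 1 4 / 1 2 4 3.

2 3 1 4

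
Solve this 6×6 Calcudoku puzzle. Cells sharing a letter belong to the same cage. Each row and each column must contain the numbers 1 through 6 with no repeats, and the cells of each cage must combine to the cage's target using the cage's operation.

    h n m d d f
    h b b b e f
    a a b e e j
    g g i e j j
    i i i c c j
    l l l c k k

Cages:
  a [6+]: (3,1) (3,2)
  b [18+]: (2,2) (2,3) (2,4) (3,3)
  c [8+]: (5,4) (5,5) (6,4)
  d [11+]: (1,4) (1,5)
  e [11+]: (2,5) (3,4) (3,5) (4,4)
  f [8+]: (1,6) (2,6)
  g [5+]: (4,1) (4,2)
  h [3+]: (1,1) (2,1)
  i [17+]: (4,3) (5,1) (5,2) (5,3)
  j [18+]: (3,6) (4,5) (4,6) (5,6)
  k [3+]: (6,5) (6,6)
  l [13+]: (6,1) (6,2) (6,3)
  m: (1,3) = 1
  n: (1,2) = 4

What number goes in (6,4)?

Cage n is a single given cell; hence (1,2) = 4.
Cage m is a single given cell, leaving (1,3) = 1.
Row 1 now contains 1; hence (1,1) = 2.
Cage h's pair has sum 3, so (2,1) = 1.
In row 1, 3 can only go at (1,6), so (1,6) = 3.
Cage f's pair has sum 8, so (2,6) = 5.
Cage j needs sum 18, so (4,5) = 6.
Cage d needs two cells with sum 11, which forces (1,4) = 6.
Column 5 now contains 6, leaving (1,5) = 5.
Column 6 needs a 1, and only (6,6) is open for it.
Row 6 already has 1, leaving (6,5) = 2.
In row 6, 5 can only go at (6,4), so (6,4) = 5.
The 3 cells of cage c must have sum 8, which forces (5,4) = 2.
Cage c has sum 8; hence (5,5) = 1.
In row 2, 2 can only go at (2,3), so (2,3) = 2.
The 4 cells of cage b must have sum 18; hence (2,2) = 6.
Cage b needs sum 18; hence (2,4) = 4.
4 is placed in row 2, leaving (2,5) = 3.
Cage b has sum 18; hence (3,3) = 6.
3 is placed in column 5; hence (3,5) = 4.
4 is placed in row 3, so (3,6) = 2.
2 is placed in column 6; hence (4,6) = 4.
Column 6 already has 4; hence (5,6) = 6.
Column 2 now contains 6, leaving (6,2) = 3.
3 is placed in row 6; hence (6,3) = 4.
4 is placed in row 3, which forces (3,1) = 5.
Row 3 now contains 2, so (3,2) = 1.
1 is placed in row 3, which forces (3,4) = 3.
Row 4 already has 4; hence (4,1) = 3.
Cage g's pair has sum 5, leaving (4,2) = 2.
Cage i needs sum 17, so (4,3) = 5.
3 is placed in column 4, leaving (4,4) = 1.
Cage i needs sum 17; hence (5,1) = 4.
Column 2 already has 3, which forces (5,2) = 5.
Cage i has sum 17, leaving (5,3) = 3.
Row 6 now contains 4, leaving (6,1) = 6.
Filled in: 2 4 1 6 5 3 / 1 6 2 4 3 5 / 5 1 6 3 4 2 / 3 2 5 1 6 4 / 4 5 3 2 1 6 / 6 3 4 5 2 1.

5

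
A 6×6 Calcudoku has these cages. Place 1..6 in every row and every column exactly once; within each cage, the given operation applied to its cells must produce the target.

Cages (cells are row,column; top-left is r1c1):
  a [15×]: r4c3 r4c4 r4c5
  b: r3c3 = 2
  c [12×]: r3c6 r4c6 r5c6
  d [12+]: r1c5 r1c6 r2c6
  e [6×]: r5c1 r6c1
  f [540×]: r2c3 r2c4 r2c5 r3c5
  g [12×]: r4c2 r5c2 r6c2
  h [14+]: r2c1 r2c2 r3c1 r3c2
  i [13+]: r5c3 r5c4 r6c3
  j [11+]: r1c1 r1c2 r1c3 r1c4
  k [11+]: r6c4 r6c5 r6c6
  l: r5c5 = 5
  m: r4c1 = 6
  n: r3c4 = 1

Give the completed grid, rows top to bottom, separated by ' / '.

Cage b is given; hence r3c3 = 2.
Cage n is given, so r3c4 = 1.
The 4 cells of cage f must have product 540, which forces r3c5 = 6.
M is a freebie; hence r4c1 = 6.
L is a freebie, leaving r5c5 = 5.
Column 5 already has 5, so r2c5 = 3.
Column 5 already has 3; hence r4c5 = 1.
The 3 cells of cage c must have product 12, so r5c6 = 1.
The 3 cells of cage g must have product 12; hence r6c2 = 1.
Row 1 needs a 6, and only r1c6 is open for it.
Row 1 needs a 4, and only r1c5 is open for it.
Cage d has sum 12, leaving r2c6 = 2.
4 is placed in column 5, leaving r6c5 = 2.
Cage h needs sum 14, leaving r2c1 = 1.
Cage e needs two cells with product 6, leaving r5c1 = 2.
2 is placed in row 6, so r6c1 = 3.
Column 1 already has 3, which forces r1c1 = 5.
Cage j has sum 11, so r1c3 = 1.
5 is placed in column 1, which forces r3c1 = 4.
Row 3 already has 4, so r3c6 = 3.
Column 6 already has 3, which forces r4c6 = 4.
Column 6 already has 4, leaving r6c6 = 5.
Cage h needs sum 14; hence r2c2 = 4.
3 is placed in row 3, leaving r3c2 = 5.
4 is placed in column 2, leaving r5c2 = 6.
5 is placed in row 6; hence r6c4 = 4.
Cage g needs product 12, which forces r4c2 = 2.
Cage i has sum 13; hence r5c3 = 4.
Column 4 now contains 4; hence r5c4 = 3.
Row 6 already has 4; hence r6c3 = 6.
2 is placed in column 2, so r1c2 = 3.
Column 4 already has 3, so r1c4 = 2.
Column 3 now contains 6, so r2c3 = 5.
Cage f has product 540, which forces r2c4 = 6.
The 3 cells of cage a must have product 15, leaving r4c3 = 3.
Column 4 already has 3, which forces r4c4 = 5.

5 3 1 2 4 6 / 1 4 5 6 3 2 / 4 5 2 1 6 3 / 6 2 3 5 1 4 / 2 6 4 3 5 1 / 3 1 6 4 2 5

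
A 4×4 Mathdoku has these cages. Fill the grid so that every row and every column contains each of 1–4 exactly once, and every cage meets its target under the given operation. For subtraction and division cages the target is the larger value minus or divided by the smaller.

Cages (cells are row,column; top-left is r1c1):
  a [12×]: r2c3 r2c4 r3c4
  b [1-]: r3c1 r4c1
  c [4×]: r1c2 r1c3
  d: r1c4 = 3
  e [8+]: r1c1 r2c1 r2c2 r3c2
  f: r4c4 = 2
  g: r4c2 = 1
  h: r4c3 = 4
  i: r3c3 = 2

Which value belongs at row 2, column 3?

3

D is a freebie, so r1c4 = 3.
Cage i is a single given cell, which forces r3c3 = 2.
Cage g is given, so r4c2 = 1.
Cage h is a single given cell, so r4c3 = 4.
F is a freebie, so r4c4 = 2.
Cage e needs sum 8, which forces r1c1 = 2.
1 is placed in column 2; hence r1c2 = 4.
4 is placed in column 3, leaving r1c3 = 1.
The 4 cells of cage e must have sum 8, which forces r2c1 = 1.
Cage e has sum 8, which forces r2c2 = 2.
The 3 cells of cage a must have product 12, which forces r2c3 = 3.
1 is placed in row 2; hence r2c4 = 4.
Cage b's pair has difference 1, leaving r3c1 = 4.
Cage e has sum 8, leaving r3c2 = 3.
4 is placed in column 4, so r3c4 = 1.
Row 4 already has 2, leaving r4c1 = 3.
The full grid is 2 4 1 3 / 1 2 3 4 / 4 3 2 1 / 3 1 4 2.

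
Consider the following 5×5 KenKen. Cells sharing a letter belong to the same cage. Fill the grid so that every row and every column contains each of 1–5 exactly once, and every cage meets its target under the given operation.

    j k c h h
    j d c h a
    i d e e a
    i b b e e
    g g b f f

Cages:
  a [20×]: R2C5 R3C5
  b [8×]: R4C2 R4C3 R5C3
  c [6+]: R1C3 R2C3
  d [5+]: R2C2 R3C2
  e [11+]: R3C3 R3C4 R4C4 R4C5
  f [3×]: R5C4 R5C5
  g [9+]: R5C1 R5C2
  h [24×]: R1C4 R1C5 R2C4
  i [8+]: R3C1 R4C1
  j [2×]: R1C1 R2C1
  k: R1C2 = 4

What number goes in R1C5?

3

Cage k is given; hence R1C2 = 4.
Column 2 already has 4, so R5C2 = 5.
The 3 cells of cage h must have product 24, leaving R2C4 = 4.
4 is placed in row 2, so R2C5 = 5.
Column 5 already has 5, which forces R3C5 = 4.
Row 5 already has 5, which forces R5C1 = 4.
Cage c needs two cells with sum 6, leaving R1C3 = 5.
Row 2 already has 5, so R2C3 = 1.
Cage b has product 8, leaving R4C3 = 4.
1 is placed in column 3, leaving R5C3 = 2.
The two cells of cage j must have product 2; hence R1C1 = 1.
1 is placed in row 2, so R2C1 = 2.
2 is placed in row 2, which forces R2C2 = 3.
Column 2 already has 3, so R3C2 = 2.
Column 3 already has 2, which forces R3C3 = 3.
Cage b has product 8; hence R4C2 = 1.
Row 4 already has 1, leaving R4C5 = 2.
Cage h needs product 24, leaving R1C4 = 2.
Column 5 already has 2, which forces R1C5 = 3.
Row 3 now contains 3, so R3C1 = 5.
Cage e needs sum 11, which forces R3C4 = 1.
Cage i needs two cells with sum 8, so R4C1 = 3.
Row 4 now contains 2, leaving R4C4 = 5.
1 is placed in column 4, which forces R5C4 = 3.
Column 5 already has 3, which forces R5C5 = 1.
The full grid is 1 4 5 2 3 / 2 3 1 4 5 / 5 2 3 1 4 / 3 1 4 5 2 / 4 5 2 3 1.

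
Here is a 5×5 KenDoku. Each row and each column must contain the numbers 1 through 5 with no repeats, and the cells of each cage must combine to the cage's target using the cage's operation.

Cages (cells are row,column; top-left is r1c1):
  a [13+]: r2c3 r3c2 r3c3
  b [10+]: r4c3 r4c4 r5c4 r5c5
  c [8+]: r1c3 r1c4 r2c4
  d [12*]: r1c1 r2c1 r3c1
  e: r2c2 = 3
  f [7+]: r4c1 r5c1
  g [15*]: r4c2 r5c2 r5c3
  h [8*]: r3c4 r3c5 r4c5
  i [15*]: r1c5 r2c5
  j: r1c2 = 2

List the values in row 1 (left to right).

4 2 1 5 3

J is a freebie, so r1c2 = 2.
E is a freebie, which forces r2c2 = 3.
Row 2 already has 3; hence r2c5 = 5.
Column 5 now contains 5, so r1c5 = 3.
5 is placed in row 2, so r2c3 = 4.
Cage a has sum 13, which forces r3c2 = 4.
Cage a has sum 13, so r3c3 = 5.
Cage g has product 15, leaving r5c3 = 3.
Cage d has product 12, which forces r1c1 = 4.
5 is placed in column 3, so r1c3 = 1.
Cage c has sum 8; hence r1c4 = 5.
Row 2 now contains 4, so r2c1 = 1.
Cage c has sum 8, so r2c4 = 2.
Cage d has product 12, so r3c1 = 3.
2 is placed in column 4, which forces r3c4 = 1.
1 is placed in row 3, so r3c5 = 2.
Column 3 already has 1; hence r4c3 = 2.
The 3 cells of cage h must have product 8, leaving r4c5 = 4.
1 is placed in column 4, leaving r5c4 = 4.
Column 5 now contains 4, leaving r5c5 = 1.
Row 4 already has 2, which forces r4c1 = 5.
Cage g has product 15, which forces r4c2 = 1.
Row 4 already has 4, which forces r4c4 = 3.
Cage f needs two cells with sum 7, so r5c1 = 2.
1 is placed in row 5, which forces r5c2 = 5.
Completed grid: 4 2 1 5 3 / 1 3 4 2 5 / 3 4 5 1 2 / 5 1 2 3 4 / 2 5 3 4 1.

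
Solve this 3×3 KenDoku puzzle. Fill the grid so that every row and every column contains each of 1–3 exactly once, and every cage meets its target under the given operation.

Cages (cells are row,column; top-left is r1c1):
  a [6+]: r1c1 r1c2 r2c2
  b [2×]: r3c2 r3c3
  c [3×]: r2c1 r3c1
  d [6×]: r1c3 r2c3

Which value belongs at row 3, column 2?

In row 3, 3 can only go at r3c1, so r3c1 = 3.
3 is placed in column 1, leaving r2c1 = 1.
1 is placed in column 1, leaving r1c1 = 2.
Cage a needs sum 6, leaving r1c2 = 1.
2 is placed in row 1; hence r1c3 = 3.
Cage a needs sum 6, which forces r2c2 = 3.
3 is placed in column 3; hence r2c3 = 2.
1 is placed in column 2; hence r3c2 = 2.
2 is placed in column 3, which forces r3c3 = 1.
Completed grid: 2 1 3 / 1 3 2 / 3 2 1.

2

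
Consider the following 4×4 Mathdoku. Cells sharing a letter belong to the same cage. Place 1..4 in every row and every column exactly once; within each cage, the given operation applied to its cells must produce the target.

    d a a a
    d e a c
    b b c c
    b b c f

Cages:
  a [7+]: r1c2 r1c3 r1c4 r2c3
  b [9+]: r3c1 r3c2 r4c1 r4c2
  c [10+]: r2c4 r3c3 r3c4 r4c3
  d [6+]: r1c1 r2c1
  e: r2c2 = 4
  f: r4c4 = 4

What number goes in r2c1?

Cage e is given, so r2c2 = 4.
Cage a has sum 7, which forces r2c3 = 1.
Cage f is given, leaving r4c4 = 4.
The two cells of cage d must have sum 6, so r1c1 = 4.
Row 2 now contains 4, so r2c1 = 2.
Row 2 now contains 2, so r2c4 = 3.
Cage c needs sum 10, which forces r4c3 = 2.
2 is placed in column 3, so r1c3 = 3.
Cage b has sum 9, leaving r3c1 = 3.
The 4 cells of cage b must have sum 9, leaving r3c2 = 2.
3 is placed in column 3, which forces r3c3 = 4.
Row 3 already has 2, so r3c4 = 1.
Cage b has sum 9, so r4c1 = 1.
Row 4 now contains 2, which forces r4c2 = 3.
2 is placed in column 2, so r1c2 = 1.
1 is placed in column 4, so r1c4 = 2.
Completed grid: 4 1 3 2 / 2 4 1 3 / 3 2 4 1 / 1 3 2 4.

2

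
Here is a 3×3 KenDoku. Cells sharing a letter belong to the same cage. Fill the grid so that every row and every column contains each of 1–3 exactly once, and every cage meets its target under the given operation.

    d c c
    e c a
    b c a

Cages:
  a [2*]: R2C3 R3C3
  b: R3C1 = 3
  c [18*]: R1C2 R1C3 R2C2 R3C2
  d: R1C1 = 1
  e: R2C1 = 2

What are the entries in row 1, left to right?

D is a freebie; hence R1C1 = 1.
Row 1 now contains 1, so R1C2 = 2.
Cage c has product 18, so R1C3 = 3.
E is a freebie, so R2C1 = 2.
Row 2 now contains 2, leaving R2C3 = 1.
Cage b is given; hence R3C1 = 3.
Row 3 now contains 3, so R3C2 = 1.
1 is placed in column 3; hence R3C3 = 2.
1 is placed in row 2; hence R2C2 = 3.
Filled in: 1 2 3 / 2 3 1 / 3 1 2.

1 2 3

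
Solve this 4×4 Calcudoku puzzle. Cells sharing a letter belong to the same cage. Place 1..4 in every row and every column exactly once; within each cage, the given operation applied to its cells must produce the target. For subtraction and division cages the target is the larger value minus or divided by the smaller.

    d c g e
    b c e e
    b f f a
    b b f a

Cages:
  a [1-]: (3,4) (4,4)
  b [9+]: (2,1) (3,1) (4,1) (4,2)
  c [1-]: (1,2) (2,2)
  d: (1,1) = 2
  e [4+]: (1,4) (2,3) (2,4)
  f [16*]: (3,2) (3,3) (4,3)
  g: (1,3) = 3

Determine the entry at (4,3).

2

Cage d is a single given cell; hence (1,1) = 2.
G is a freebie, so (1,3) = 3.
Cage e needs sum 4; hence (1,4) = 1.
The 3 cells of cage e must have sum 4, leaving (2,3) = 1.
Cage e has sum 4, so (2,4) = 2.
Column 3 already has 1, so (3,3) = 4.
4 is placed in row 3, leaving (3,4) = 3.
Column 3 already has 4, so (4,3) = 2.
Column 4 now contains 3; hence (4,4) = 4.
1 is placed in row 1, leaving (1,2) = 4.
Cage b needs sum 9; hence (2,1) = 4.
Cage c needs two cells with difference 1, so (2,2) = 3.
Row 3 already has 3; hence (3,1) = 1.
4 is placed in row 3, leaving (3,2) = 2.
Cage b needs sum 9, leaving (4,1) = 3.
Cage b needs sum 9; hence (4,2) = 1.
Filled in: 2 4 3 1 / 4 3 1 2 / 1 2 4 3 / 3 1 2 4.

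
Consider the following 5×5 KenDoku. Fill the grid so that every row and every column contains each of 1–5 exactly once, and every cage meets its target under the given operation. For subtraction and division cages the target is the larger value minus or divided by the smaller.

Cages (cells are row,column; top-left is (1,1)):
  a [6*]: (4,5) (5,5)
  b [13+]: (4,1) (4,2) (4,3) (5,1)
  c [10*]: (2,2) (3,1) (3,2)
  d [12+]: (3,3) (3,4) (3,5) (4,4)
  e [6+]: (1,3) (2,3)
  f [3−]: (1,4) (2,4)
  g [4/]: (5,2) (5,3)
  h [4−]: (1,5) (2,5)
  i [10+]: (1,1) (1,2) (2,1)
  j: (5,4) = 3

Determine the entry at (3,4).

1

Cage j is a single given cell, leaving (5,4) = 3.
Row 5 already has 3, which forces (5,5) = 2.
Column 5 already has 2, leaving (4,5) = 3.
Cage b has sum 13, leaving (5,1) = 5.
In row 2, 3 can only go at (2,1), so (2,1) = 3.
Row 1 needs a 3, and only (1,2) is open for it.
The 3 cells of cage i must have sum 10; hence (1,1) = 4.
The only place for 3 in row 3 is (3,3).
The 4 cells of cage d must have sum 12; hence (3,4) = 1.
Cage d has sum 12; hence (3,5) = 4.
Cage d needs sum 12; hence (4,4) = 4.
The 3 cells of cage c must have product 10; hence (2,2) = 1.
Row 2 already has 1, so (2,5) = 5.
1 is placed in row 3; hence (3,1) = 2.
Cage c needs product 10; hence (3,2) = 5.
Column 1 now contains 2; hence (4,1) = 1.
Column 2 now contains 5, leaving (4,2) = 2.
2 is placed in row 4; hence (4,3) = 5.
1 is placed in column 2; hence (5,2) = 4.
Row 5 now contains 4; hence (5,3) = 1.
1 is placed in column 3, so (1,3) = 2.
The two cells of cage f must have difference 3, which forces (1,4) = 5.
Column 5 now contains 5, which forces (1,5) = 1.
Row 2 now contains 5, so (2,3) = 4.
Row 2 now contains 5, so (2,4) = 2.
Completed grid: 4 3 2 5 1 / 3 1 4 2 5 / 2 5 3 1 4 / 1 2 5 4 3 / 5 4 1 3 2.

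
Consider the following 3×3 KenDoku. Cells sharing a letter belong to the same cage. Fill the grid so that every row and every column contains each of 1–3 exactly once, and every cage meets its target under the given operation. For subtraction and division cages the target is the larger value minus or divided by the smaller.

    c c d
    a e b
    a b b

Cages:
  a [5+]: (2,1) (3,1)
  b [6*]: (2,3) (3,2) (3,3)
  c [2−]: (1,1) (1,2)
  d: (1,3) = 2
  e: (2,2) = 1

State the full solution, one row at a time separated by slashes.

Cage d is a single given cell, so (1,3) = 2.
Cage e is given, leaving (2,2) = 1.
Row 2 now contains 1, so (2,3) = 3.
Column 3 already has 3, so (3,3) = 1.
The two cells of cage c must have difference 2, so (1,1) = 1.
Column 2 already has 1, leaving (1,2) = 3.
3 is placed in row 2, so (2,1) = 2.
Cage a's pair has sum 5, leaving (3,1) = 3.
The 3 cells of cage b must have product 6, so (3,2) = 2.

1 3 2 / 2 1 3 / 3 2 1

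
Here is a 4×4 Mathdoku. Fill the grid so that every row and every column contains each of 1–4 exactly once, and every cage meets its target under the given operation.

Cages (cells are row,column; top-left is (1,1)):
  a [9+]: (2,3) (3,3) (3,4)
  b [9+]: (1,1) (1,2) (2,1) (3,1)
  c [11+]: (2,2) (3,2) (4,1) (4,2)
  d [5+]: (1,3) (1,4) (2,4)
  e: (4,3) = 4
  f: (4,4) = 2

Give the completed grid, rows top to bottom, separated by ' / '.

4 2 1 3 / 2 4 3 1 / 1 3 2 4 / 3 1 4 2

Cage e is given, which forces (4,3) = 4.
F is a freebie; hence (4,4) = 2.
The 3 cells of cage d must have sum 5, so (1,3) = 1.
Cage d has sum 5, so (1,4) = 3.
2 is placed in column 4; hence (2,4) = 1.
The 3 cells of cage a must have sum 9; hence (3,4) = 4.
Row 4 already has 2, so (4,1) = 3.
The 4 cells of cage c must have sum 11, leaving (4,2) = 1.
Cage b has sum 9, which forces (1,1) = 4.
3 is placed in row 1; hence (1,2) = 2.
The 4 cells of cage b must have sum 9; hence (2,1) = 2.
Cage c has sum 11, so (2,2) = 4.
Row 2 now contains 2; hence (2,3) = 3.
The 4 cells of cage b must have sum 9, so (3,1) = 1.
Row 3 now contains 4, so (3,2) = 3.
Column 3 now contains 3; hence (3,3) = 2.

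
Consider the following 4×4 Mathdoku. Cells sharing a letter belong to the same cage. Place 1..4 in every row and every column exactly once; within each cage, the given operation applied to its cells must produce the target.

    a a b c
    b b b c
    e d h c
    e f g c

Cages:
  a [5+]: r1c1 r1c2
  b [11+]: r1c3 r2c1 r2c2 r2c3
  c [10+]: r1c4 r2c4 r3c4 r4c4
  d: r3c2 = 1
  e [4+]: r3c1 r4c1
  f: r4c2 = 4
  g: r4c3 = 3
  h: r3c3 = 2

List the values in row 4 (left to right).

D is a freebie, so r3c2 = 1.
Cage h is a single given cell, so r3c3 = 2.
F is a freebie, leaving r4c2 = 4.
G is a freebie; hence r4c3 = 3.
Column 3 now contains 3; hence r1c3 = 4.
Cage b needs sum 11, which forces r2c1 = 4.
The 4 cells of cage b must have sum 11, so r2c2 = 2.
Cage b has sum 11, so r2c3 = 1.
Row 2 now contains 1; hence r2c4 = 3.
Row 3 already has 1, which forces r3c1 = 3.
3 is placed in column 4, so r3c4 = 4.
3 is placed in row 4, leaving r4c1 = 1.
1 is placed in row 4, which forces r4c4 = 2.
3 is placed in column 1, which forces r1c1 = 2.
Column 2 now contains 2, which forces r1c2 = 3.
Column 4 now contains 2, leaving r1c4 = 1.
Filled in: 2 3 4 1 / 4 2 1 3 / 3 1 2 4 / 1 4 3 2.

1 4 3 2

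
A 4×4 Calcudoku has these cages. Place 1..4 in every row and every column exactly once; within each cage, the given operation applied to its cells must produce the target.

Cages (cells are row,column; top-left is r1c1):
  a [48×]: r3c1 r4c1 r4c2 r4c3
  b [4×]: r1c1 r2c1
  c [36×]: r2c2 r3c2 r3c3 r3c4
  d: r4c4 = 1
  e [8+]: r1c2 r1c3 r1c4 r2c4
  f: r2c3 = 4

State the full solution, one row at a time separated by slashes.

4 2 1 3 / 1 3 4 2 / 2 1 3 4 / 3 4 2 1

The 4 cells of cage c must have product 36; hence r2c2 = 3.
F is a freebie, which forces r2c3 = 4.
D is a freebie, leaving r4c4 = 1.
The two cells of cage b must have product 4, so r1c1 = 4.
The 4 cells of cage e must have sum 8, leaving r1c4 = 3.
Row 2 now contains 4; hence r2c1 = 1.
Column 4 already has 1, leaving r2c4 = 2.
Cage a needs product 48, so r3c1 = 2.
3 is placed in column 4; hence r3c4 = 4.
Column 1 already has 4, so r4c1 = 3.
Row 4 now contains 3; hence r4c3 = 2.
Cage e needs sum 8, so r1c2 = 2.
Column 3 now contains 2; hence r1c3 = 1.
4 is placed in row 3, which forces r3c2 = 1.
Cage c has product 36, so r3c3 = 3.
Row 4 already has 2; hence r4c2 = 4.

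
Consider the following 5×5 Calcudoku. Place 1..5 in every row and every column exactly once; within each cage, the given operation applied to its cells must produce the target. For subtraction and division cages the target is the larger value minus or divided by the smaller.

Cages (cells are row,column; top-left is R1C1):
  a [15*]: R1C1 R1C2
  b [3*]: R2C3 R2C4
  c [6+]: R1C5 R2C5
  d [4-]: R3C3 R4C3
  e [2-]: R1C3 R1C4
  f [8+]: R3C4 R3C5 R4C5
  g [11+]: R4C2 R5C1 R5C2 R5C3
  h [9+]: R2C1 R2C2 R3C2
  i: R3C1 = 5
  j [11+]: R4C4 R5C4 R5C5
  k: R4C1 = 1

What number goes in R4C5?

Cage i is given, leaving R3C1 = 5.
5 is placed in row 3, leaving R3C3 = 1.
K is a freebie, which forces R4C1 = 1.
Column 3 already has 1; hence R4C3 = 5.
Column 1 now contains 5, leaving R1C1 = 3.
Cage a needs two cells with product 15, leaving R1C2 = 5.
Column 3 already has 1; hence R2C3 = 3.
The two cells of cage b must have product 3; hence R2C4 = 1.
The 3 cells of cage h must have sum 9, so R3C2 = 3.
Row 3 already has 3, so R3C4 = 2.
2 is placed in row 3, leaving R3C5 = 4.
Column 2 already has 3; hence R5C2 = 1.
Cage e needs two cells with difference 2, leaving R1C3 = 2.
Column 4 now contains 2, so R1C4 = 4.
Cage c needs two cells with sum 6, so R1C5 = 1.
Cage c's pair has sum 6, leaving R2C5 = 5.
Cage g needs sum 11; hence R4C2 = 4.
Column 4 already has 4, leaving R4C4 = 3.
Cage f has sum 8; hence R4C5 = 2.
2 is placed in column 3, so R5C3 = 4.
Cage j needs sum 11; hence R5C4 = 5.
2 is placed in column 5, leaving R5C5 = 3.
Cage h needs sum 9, which forces R2C1 = 4.
4 is placed in column 2; hence R2C2 = 2.
4 is placed in row 5; hence R5C1 = 2.
The full grid is 3 5 2 4 1 / 4 2 3 1 5 / 5 3 1 2 4 / 1 4 5 3 2 / 2 1 4 5 3.

2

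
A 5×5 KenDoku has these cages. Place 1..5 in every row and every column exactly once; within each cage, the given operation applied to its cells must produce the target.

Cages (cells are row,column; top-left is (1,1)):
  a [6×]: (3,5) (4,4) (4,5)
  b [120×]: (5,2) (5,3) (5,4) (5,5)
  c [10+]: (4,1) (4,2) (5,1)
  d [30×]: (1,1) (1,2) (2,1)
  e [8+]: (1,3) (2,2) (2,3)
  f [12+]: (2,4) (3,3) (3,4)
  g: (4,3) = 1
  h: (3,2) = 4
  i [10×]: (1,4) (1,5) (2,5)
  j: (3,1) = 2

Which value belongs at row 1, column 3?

J is a freebie, so (3,1) = 2.
Cage h is a single given cell, which forces (3,2) = 4.
Cage g is a single given cell, leaving (4,3) = 1.
The 3 cells of cage d must have product 30; hence (1,2) = 2.
Cage f needs sum 12; hence (2,4) = 4.
The 3 cells of cage a must have product 6, so (3,5) = 1.
Cage i has product 10, leaving (1,4) = 1.
1 is placed in column 5, which forces (1,5) = 5.
Cage i needs product 10, which forces (2,5) = 2.
Cage c has sum 10; hence (4,1) = 4.
2 is placed in column 5; hence (4,5) = 3.
Column 5 now contains 3, so (5,5) = 4.
5 is placed in row 1; hence (1,1) = 3.
Cage e needs sum 8; hence (1,3) = 4.
The 3 cells of cage d must have product 30, which forces (2,1) = 5.
Cage e has sum 8, so (2,2) = 1.
Row 2 already has 2; hence (2,3) = 3.
Column 3 now contains 3, leaving (3,3) = 5.
5 is placed in row 3, so (3,4) = 3.
Row 4 already has 3; hence (4,2) = 5.
Row 4 already has 3, leaving (4,4) = 2.
The 3 cells of cage c must have sum 10, which forces (5,1) = 1.
Column 2 already has 5, so (5,2) = 3.
Column 3 now contains 5, leaving (5,3) = 2.
Column 4 now contains 2, leaving (5,4) = 5.
Completed grid: 3 2 4 1 5 / 5 1 3 4 2 / 2 4 5 3 1 / 4 5 1 2 3 / 1 3 2 5 4.

4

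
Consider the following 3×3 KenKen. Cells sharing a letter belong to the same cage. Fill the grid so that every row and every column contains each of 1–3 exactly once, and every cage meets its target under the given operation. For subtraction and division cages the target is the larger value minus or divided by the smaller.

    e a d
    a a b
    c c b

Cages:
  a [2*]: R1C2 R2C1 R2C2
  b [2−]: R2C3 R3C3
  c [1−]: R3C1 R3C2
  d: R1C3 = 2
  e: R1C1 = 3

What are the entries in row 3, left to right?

2 3 1

Cage e is a single given cell, leaving R1C1 = 3.
The 3 cells of cage a must have product 2, which forces R1C2 = 1.
D is a freebie, so R1C3 = 2.
Cage a needs product 2, so R2C1 = 1.
Cage a has product 2, which forces R2C2 = 2.
1 is placed in row 2, which forces R2C3 = 3.
Column 1 already has 1; hence R3C1 = 2.
Column 2 already has 2, so R3C2 = 3.
Column 3 now contains 3, leaving R3C3 = 1.
The full grid is 3 1 2 / 1 2 3 / 2 3 1.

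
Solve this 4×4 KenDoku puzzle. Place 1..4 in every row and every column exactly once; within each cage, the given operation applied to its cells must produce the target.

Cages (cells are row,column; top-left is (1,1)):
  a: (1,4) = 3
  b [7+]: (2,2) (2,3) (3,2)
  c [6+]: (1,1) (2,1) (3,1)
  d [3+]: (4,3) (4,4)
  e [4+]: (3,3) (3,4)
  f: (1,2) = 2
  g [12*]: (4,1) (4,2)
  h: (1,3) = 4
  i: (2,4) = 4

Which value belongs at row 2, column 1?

Cage f is a single given cell, leaving (1,2) = 2.
Cage h is given, which forces (1,3) = 4.
Cage a is given, so (1,4) = 3.
I is a freebie; hence (2,4) = 4.
Column 4 now contains 3, leaving (3,4) = 1.
1 is placed in column 4; hence (4,4) = 2.
Row 1 now contains 3, leaving (1,1) = 1.
The 3 cells of cage b must have sum 7; hence (2,2) = 1.
1 is placed in row 3, leaving (3,3) = 3.
Row 4 now contains 2, which forces (4,3) = 1.
Cage c has sum 6; hence (2,1) = 3.
Column 3 already has 3, so (2,3) = 2.
3 is placed in row 3, leaving (3,1) = 2.
3 is placed in row 3; hence (3,2) = 4.
3 is placed in column 1, so (4,1) = 4.
4 is placed in column 2, which forces (4,2) = 3.
The full grid is 1 2 4 3 / 3 1 2 4 / 2 4 3 1 / 4 3 1 2.

3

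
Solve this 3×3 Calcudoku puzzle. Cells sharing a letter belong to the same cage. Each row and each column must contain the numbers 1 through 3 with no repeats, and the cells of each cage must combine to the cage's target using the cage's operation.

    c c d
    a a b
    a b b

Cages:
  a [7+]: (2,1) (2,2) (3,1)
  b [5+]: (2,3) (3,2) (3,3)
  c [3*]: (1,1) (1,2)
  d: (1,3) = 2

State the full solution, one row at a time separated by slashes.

Cage d is given, which forces (1,3) = 2.
Column 3 now contains 2, so (2,3) = 1.
Column 3 already has 1, so (3,3) = 3.
Row 2 now contains 1, so (2,1) = 3.
The 3 cells of cage a must have sum 7; hence (2,2) = 2.
Row 3 now contains 3, leaving (3,1) = 2.
Cage b has sum 5, which forces (3,2) = 1.
Column 1 now contains 3, which forces (1,1) = 1.
1 is placed in column 2, leaving (1,2) = 3.

1 3 2 / 3 2 1 / 2 1 3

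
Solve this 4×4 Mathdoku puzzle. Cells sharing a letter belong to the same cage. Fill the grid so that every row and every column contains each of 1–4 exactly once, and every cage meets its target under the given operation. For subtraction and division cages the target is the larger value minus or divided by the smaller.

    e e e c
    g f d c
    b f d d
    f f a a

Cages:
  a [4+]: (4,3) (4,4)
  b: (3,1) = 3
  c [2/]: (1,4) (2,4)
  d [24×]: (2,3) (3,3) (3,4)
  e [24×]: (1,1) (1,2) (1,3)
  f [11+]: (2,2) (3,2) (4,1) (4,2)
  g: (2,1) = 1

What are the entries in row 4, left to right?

4 2 1 3

Cage g is a single given cell; hence (2,1) = 1.
Cage b is a single given cell, which forces (3,1) = 3.
Cage d needs product 24, so (2,3) = 3.
Column 3 already has 3, so (4,3) = 1.
Row 4 already has 1, leaving (4,4) = 3.
Cage e has product 24, which forces (1,2) = 3.
The 4 cells of cage f must have sum 11; hence (2,2) = 4.
Row 2 now contains 4, so (2,4) = 2.
Cage f has sum 11; hence (3,2) = 1.
2 is placed in column 4, leaving (3,4) = 4.
The 4 cells of cage f must have sum 11, so (4,1) = 4.
The 4 cells of cage f must have sum 11, leaving (4,2) = 2.
Column 1 already has 4; hence (1,1) = 2.
Cage e has product 24; hence (1,3) = 4.
Column 4 already has 4, so (1,4) = 1.
Row 3 now contains 4, so (3,3) = 2.
Completed grid: 2 3 4 1 / 1 4 3 2 / 3 1 2 4 / 4 2 1 3.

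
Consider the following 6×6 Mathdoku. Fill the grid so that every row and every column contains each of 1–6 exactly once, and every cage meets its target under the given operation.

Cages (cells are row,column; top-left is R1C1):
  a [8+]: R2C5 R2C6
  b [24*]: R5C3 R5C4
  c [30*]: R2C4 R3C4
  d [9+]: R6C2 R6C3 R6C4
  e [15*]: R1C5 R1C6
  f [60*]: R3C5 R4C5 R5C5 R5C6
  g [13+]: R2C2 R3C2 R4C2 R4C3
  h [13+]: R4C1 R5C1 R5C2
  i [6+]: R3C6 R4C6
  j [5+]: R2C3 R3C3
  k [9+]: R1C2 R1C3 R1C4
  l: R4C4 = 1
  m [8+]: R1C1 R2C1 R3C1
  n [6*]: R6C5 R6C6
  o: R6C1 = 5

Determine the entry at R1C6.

5

L is a freebie, leaving R4C4 = 1.
O is a freebie, which forces R6C1 = 5.
Cage h needs sum 13, leaving R4C1 = 6.
Cage h has sum 13, so R5C1 = 2.
Cage h needs sum 13, so R5C2 = 5.
In row 1, 4 can only go at R1C1, so R1C1 = 4.
In row 4, 3 can only go at R4C2, so R4C2 = 3.
In column 3, 5 can only go at R4C3, so R4C3 = 5.
The 4 cells of cage f must have product 60, so R3C5 = 5.
Row 4 already has 5, so R4C5 = 4.
Row 4 already has 4, which forces R4C6 = 2.
5 is placed in column 5, so R1C5 = 3.
The two cells of cage e must have product 15; hence R1C6 = 5.
Cage c's pair has product 30; hence R2C4 = 5.
Column 5 now contains 3, so R2C5 = 2.
Column 6 already has 5, leaving R2C6 = 6.
5 is placed in row 3, so R3C4 = 6.
Column 6 now contains 2, which forces R3C6 = 4.
6 is placed in column 4, so R5C4 = 4.
Column 5 now contains 3; hence R5C5 = 1.
1 is placed in row 5, so R5C6 = 3.
1 is placed in column 5, so R6C5 = 6.
3 is placed in column 6, which forces R6C6 = 1.
6 is placed in column 4, so R1C4 = 2.
The 4 cells of cage g must have sum 13, leaving R2C2 = 4.
4 is placed in row 2, so R2C3 = 3.
Row 3 already has 4, so R3C2 = 1.
Row 3 already has 1, which forces R3C3 = 2.
Row 5 now contains 4, so R5C3 = 6.
4 is placed in column 2, leaving R6C2 = 2.
Column 3 now contains 2, which forces R6C3 = 4.
Column 4 already has 2, leaving R6C4 = 3.
Column 2 already has 1, leaving R1C2 = 6.
Column 3 already has 6, leaving R1C3 = 1.
Row 2 already has 3, so R2C1 = 1.
Row 3 already has 1, which forces R3C1 = 3.
The full grid is 4 6 1 2 3 5 / 1 4 3 5 2 6 / 3 1 2 6 5 4 / 6 3 5 1 4 2 / 2 5 6 4 1 3 / 5 2 4 3 6 1.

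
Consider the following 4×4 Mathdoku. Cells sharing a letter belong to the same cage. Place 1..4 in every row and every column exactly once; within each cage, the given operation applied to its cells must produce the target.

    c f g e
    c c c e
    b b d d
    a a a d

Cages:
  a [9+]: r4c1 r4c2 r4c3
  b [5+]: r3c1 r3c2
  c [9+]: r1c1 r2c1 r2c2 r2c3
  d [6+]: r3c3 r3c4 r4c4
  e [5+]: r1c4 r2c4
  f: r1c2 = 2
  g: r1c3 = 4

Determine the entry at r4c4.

1

Cage f is given, so r1c2 = 2.
G is a freebie, leaving r1c3 = 4.
Row 4 needs a 1, and only r4c4 is open for it.
Column 4 now contains 1, which forces r1c4 = 3.
Cage e's pair has sum 5; hence r2c4 = 2.
Column 4 already has 2, leaving r3c4 = 4.
Row 1 already has 3, which forces r1c1 = 1.
The two cells of cage b must have sum 5; hence r3c1 = 2.
Cage b's pair has sum 5, so r3c2 = 3.
Cage d needs sum 6, which forces r3c3 = 1.
3 is placed in column 2; hence r4c2 = 4.
Cage c has sum 9, which forces r2c1 = 4.
Column 2 already has 4, so r2c2 = 1.
Column 3 already has 1, which forces r2c3 = 3.
Row 4 already has 4, leaving r4c1 = 3.
Cage a needs sum 9, leaving r4c3 = 2.
The full grid is 1 2 4 3 / 4 1 3 2 / 2 3 1 4 / 3 4 2 1.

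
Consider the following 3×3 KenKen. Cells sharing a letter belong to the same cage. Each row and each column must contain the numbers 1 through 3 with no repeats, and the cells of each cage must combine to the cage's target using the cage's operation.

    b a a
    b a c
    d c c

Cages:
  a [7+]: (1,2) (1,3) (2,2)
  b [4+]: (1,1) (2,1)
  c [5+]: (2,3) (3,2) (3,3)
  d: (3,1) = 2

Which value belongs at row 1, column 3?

2

Cage d is a single given cell, which forces (3,1) = 2.
2 is placed in row 3, so (3,2) = 1.
Row 3 now contains 1, leaving (3,3) = 3.
Column 2 now contains 1; hence (1,2) = 3.
Column 3 now contains 3, which forces (1,3) = 2.
Cage a has sum 7, which forces (2,2) = 2.
The 3 cells of cage c must have sum 5, which forces (2,3) = 1.
3 is placed in row 1, so (1,1) = 1.
Row 2 now contains 1; hence (2,1) = 3.
Filled in: 1 3 2 / 3 2 1 / 2 1 3.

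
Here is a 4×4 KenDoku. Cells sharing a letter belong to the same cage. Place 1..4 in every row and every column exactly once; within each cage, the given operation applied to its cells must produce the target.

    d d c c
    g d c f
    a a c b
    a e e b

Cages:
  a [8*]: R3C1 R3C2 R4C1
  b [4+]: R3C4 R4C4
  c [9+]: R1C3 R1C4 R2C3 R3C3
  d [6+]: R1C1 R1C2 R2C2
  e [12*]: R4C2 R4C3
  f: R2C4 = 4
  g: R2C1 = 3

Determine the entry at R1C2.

G is a freebie, so R2C1 = 3.
Cage f is a single given cell, which forces R2C4 = 4.
The only place for 2 in row 4 is R4C1.
Column 1 already has 2, so R1C1 = 1.
Column 1 already has 1, leaving R3C1 = 4.
Row 3 already has 4; hence R3C2 = 1.
1 is placed in row 3, so R3C4 = 3.
3 is placed in column 4, leaving R4C4 = 1.
Cage d has sum 6, so R1C2 = 3.
The 4 cells of cage c must have sum 9, which forces R1C3 = 4.
3 is placed in column 4, leaving R1C4 = 2.
1 is placed in column 2, leaving R2C2 = 2.
Cage c needs sum 9, which forces R2C3 = 1.
3 is placed in row 3, leaving R3C3 = 2.
3 is placed in column 2; hence R4C2 = 4.
Column 3 now contains 4, so R4C3 = 3.
Filled in: 1 3 4 2 / 3 2 1 4 / 4 1 2 3 / 2 4 3 1.

3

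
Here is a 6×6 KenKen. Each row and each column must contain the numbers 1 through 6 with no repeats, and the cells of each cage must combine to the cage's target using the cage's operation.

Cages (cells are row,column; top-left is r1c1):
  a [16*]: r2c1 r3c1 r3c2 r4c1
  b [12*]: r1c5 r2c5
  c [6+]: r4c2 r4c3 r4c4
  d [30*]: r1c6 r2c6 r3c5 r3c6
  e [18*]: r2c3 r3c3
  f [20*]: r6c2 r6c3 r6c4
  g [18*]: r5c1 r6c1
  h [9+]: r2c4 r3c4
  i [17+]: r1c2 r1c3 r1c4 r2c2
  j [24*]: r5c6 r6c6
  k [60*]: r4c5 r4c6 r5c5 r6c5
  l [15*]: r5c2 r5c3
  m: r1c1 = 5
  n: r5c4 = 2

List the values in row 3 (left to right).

1 2 6 4 5 3

Cage m is given; hence r1c1 = 5.
The 4 cells of cage a must have product 16; hence r3c2 = 2.
N is a freebie, leaving r5c4 = 2.
Cage c has sum 6, leaving r4c3 = 2.
Cage a has product 16; hence r2c1 = 2.
The only place for 1 in row 2 is r2c6.
Row 2 needs a 5, and only r2c4 is open for it.
The two cells of cage h must have sum 9, which forces r3c4 = 4.
Column 4 now contains 4, so r6c4 = 1.
Row 3 already has 4, leaving r3c1 = 1.
Cage a has product 16, so r4c1 = 4.
The 3 cells of cage c must have sum 6, which forces r4c2 = 1.
1 is placed in column 4, so r4c4 = 3.
Column 4 now contains 3; hence r1c4 = 6.
Cage d needs product 30, which forces r1c6 = 2.
Cage k has product 60, so r5c5 = 1.
Cage k needs product 60, so r6c5 = 2.
The only place for 1 in row 1 is r1c3.
The 4 cells of cage i must have sum 17; hence r1c2 = 4.
Row 1 now contains 4; hence r1c5 = 3.
The 4 cells of cage i must have sum 17, which forces r2c2 = 6.
Row 2 now contains 6, so r2c3 = 3.
Column 5 now contains 3, leaving r2c5 = 4.
Column 3 already has 3, so r3c3 = 6.
Column 5 now contains 3, so r3c5 = 5.
5 is placed in row 3, so r3c6 = 3.
Column 5 now contains 5, which forces r4c5 = 6.
Row 4 already has 6, which forces r4c6 = 5.
Column 3 already has 3, so r5c3 = 5.
4 is placed in column 2, so r6c2 = 5.
5 is placed in column 3, so r6c3 = 4.
4 is placed in row 6, leaving r6c6 = 6.
Cage g's pair has product 18; hence r5c1 = 6.
Row 5 already has 5; hence r5c2 = 3.
Column 6 now contains 6, so r5c6 = 4.
6 is placed in row 6; hence r6c1 = 3.
Completed grid: 5 4 1 6 3 2 / 2 6 3 5 4 1 / 1 2 6 4 5 3 / 4 1 2 3 6 5 / 6 3 5 2 1 4 / 3 5 4 1 2 6.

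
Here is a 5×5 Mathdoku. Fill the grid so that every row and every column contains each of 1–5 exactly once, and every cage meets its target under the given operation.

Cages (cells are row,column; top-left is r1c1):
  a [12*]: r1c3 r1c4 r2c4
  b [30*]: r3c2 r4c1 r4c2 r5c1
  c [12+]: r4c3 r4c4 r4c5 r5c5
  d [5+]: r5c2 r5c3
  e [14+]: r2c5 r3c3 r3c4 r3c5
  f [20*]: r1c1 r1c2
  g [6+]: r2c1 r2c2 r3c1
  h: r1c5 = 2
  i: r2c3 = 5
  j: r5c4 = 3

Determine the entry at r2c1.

1

H is a freebie, which forces r1c5 = 2.
Cage i is given, leaving r2c3 = 5.
J is a freebie, leaving r5c4 = 3.
Cage a has product 12, so r1c3 = 3.
The only place for 1 in row 1 is r1c4.
Column 4 already has 1, which forces r2c4 = 4.
Row 2 now contains 4; hence r2c5 = 3.
The 3 cells of cage g must have sum 6, so r3c1 = 3.
The 4 cells of cage b must have product 30, so r4c2 = 3.
In row 3, 1 can only go at r3c2, so r3c2 = 1.
Cage g has sum 6, leaving r2c1 = 1.
Column 2 now contains 1; hence r2c2 = 2.
Column 2 now contains 1; hence r5c2 = 4.
The two cells of cage d must have sum 5, so r5c3 = 1.
1 is placed in row 5, leaving r5c5 = 5.
The two cells of cage f must have product 20, which forces r1c1 = 4.
Column 2 now contains 4; hence r1c2 = 5.
The 4 cells of cage e must have sum 14, leaving r3c3 = 2.
Cage e needs sum 14, which forces r3c4 = 5.
5 is placed in column 5, which forces r3c5 = 4.
The 4 cells of cage b must have product 30, which forces r4c1 = 5.
Cage c needs sum 12; hence r4c3 = 4.
Cage c needs sum 12, leaving r4c4 = 2.
The 4 cells of cage c must have sum 12, leaving r4c5 = 1.
Row 5 now contains 5; hence r5c1 = 2.
Filled in: 4 5 3 1 2 / 1 2 5 4 3 / 3 1 2 5 4 / 5 3 4 2 1 / 2 4 1 3 5.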